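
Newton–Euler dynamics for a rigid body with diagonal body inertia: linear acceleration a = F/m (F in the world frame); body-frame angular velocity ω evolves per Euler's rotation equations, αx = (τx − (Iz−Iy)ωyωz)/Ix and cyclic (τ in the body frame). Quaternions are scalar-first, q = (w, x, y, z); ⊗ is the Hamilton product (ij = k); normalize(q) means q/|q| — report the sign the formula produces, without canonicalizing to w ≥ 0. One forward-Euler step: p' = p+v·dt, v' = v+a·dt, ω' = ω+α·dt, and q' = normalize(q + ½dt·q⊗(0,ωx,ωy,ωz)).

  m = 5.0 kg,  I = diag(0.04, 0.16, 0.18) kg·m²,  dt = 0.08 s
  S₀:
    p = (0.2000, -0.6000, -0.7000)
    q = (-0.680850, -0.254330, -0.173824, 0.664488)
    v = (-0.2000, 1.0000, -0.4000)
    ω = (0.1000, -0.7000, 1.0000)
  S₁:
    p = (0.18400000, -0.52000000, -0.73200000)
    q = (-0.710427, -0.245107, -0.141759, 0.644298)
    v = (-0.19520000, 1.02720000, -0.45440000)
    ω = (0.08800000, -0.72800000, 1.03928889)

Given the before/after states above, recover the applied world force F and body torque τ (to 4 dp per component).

rate change Δω = (-0.01200000, -0.02800000, 0.03928889)
applied torque τ = (-0.0200, -0.0700, 0.0800)
v₁ − v₀ = (0.00480000, 0.02720000, -0.05440000)
applied force F = (0.3000, 1.7000, -3.4000)

F = (0.3000, 1.7000, -3.4000)
τ = (-0.0200, -0.0700, 0.0800)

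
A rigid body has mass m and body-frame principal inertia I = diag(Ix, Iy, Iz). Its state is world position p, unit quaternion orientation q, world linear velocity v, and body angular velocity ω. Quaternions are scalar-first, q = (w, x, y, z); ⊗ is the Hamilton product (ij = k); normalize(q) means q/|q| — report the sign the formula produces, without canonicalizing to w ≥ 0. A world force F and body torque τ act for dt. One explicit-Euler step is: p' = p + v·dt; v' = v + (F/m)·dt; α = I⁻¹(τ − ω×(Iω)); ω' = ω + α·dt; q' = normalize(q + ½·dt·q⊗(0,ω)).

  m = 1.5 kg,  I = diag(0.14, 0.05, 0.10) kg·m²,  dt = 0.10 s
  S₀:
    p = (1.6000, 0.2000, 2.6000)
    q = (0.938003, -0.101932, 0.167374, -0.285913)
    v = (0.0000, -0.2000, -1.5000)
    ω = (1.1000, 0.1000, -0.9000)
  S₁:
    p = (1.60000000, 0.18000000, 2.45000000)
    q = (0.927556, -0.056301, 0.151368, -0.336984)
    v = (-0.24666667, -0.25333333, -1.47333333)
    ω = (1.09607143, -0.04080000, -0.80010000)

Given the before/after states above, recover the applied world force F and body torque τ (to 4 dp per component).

v₁ − v₀ = (-0.24666667, -0.05333333, 0.02666667)
m·(v₁−v₀)/dt = (-3.7000, -0.8000, 0.4000)
rate change Δω = (-0.00392857, -0.14080000, 0.09990000)
τ = I·(Δω/dt) + ω₀×(Iω₀) = (-0.0100, -0.1100, 0.0900)

F = (-3.7000, -0.8000, 0.4000)
τ = (-0.0100, -0.1100, 0.0900)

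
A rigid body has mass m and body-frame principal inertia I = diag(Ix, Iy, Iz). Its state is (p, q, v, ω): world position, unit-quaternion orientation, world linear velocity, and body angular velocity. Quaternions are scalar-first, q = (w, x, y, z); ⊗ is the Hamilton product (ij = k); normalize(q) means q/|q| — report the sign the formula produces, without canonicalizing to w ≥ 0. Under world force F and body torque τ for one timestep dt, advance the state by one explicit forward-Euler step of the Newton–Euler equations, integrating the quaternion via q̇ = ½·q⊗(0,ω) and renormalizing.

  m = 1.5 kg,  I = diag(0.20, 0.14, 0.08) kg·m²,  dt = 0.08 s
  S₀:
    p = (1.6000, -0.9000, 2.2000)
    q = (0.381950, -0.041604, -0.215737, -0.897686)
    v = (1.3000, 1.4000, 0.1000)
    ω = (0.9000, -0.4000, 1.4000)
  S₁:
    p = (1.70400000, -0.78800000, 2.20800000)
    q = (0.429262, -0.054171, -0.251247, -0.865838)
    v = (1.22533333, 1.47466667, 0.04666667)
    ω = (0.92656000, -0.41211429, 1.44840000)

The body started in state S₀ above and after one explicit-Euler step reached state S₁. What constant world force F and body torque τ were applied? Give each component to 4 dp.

F = (-1.4000, 1.4000, -1.0000)
τ = (0.1000, 0.1300, 0.0700)

velocity change Δv = (-0.07466667, 0.07466667, -0.05333333)
F = m·Δv/dt = (-1.4000, 1.4000, -1.0000)
rate change Δω = (0.02656000, -0.01211429, 0.04840000)
precession coupling = (0.0336, 0.1512, 0.0216)
applied torque τ = (0.1000, 0.1300, 0.0700)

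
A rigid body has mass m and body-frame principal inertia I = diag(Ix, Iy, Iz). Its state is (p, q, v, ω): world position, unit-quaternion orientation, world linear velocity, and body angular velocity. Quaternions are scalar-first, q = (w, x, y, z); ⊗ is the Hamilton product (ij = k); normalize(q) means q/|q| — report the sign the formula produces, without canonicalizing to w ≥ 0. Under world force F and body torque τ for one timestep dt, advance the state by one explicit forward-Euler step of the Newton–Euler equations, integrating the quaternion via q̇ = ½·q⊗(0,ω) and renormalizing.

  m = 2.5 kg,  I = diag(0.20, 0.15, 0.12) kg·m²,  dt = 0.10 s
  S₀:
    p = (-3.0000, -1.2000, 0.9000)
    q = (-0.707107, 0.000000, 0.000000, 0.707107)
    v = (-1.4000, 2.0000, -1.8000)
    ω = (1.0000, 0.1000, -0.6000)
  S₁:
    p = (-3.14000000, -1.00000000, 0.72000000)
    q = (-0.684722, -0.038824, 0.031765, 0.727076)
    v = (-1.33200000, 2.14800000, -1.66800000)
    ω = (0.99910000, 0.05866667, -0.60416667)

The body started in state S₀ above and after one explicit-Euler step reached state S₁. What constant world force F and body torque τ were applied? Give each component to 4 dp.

v₁ − v₀ = (0.06800000, 0.14800000, 0.13200000)
applied force F = (1.7000, 3.7000, 3.3000)
Δω = ω₁−ω₀ = (-0.00090000, -0.04133333, -0.00416667)
I·α + gyro = (0.0000, -0.1100, -0.0100)

F = (1.7000, 3.7000, 3.3000)
τ = (0.0000, -0.1100, -0.0100)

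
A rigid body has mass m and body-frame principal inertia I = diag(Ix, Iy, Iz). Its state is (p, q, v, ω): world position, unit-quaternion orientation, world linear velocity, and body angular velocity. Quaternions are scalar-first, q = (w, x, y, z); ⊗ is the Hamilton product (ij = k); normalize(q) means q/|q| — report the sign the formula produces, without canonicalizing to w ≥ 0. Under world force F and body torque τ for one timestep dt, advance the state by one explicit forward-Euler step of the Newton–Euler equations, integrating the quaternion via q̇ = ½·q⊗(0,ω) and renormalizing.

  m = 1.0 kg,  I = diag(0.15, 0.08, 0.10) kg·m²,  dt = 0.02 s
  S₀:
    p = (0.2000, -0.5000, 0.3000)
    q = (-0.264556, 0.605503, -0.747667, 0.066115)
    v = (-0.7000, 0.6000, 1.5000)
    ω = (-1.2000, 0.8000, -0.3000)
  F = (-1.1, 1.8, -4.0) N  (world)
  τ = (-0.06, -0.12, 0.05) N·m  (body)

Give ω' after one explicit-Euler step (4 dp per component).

ω' = (-1.2074, 0.7655, -0.3034)

α = I⁻¹(τ − ω×Iω) = (-0.3680, -1.7250, -0.1720)
new body rate ω' = (-1.2074, 0.7655, -0.3034)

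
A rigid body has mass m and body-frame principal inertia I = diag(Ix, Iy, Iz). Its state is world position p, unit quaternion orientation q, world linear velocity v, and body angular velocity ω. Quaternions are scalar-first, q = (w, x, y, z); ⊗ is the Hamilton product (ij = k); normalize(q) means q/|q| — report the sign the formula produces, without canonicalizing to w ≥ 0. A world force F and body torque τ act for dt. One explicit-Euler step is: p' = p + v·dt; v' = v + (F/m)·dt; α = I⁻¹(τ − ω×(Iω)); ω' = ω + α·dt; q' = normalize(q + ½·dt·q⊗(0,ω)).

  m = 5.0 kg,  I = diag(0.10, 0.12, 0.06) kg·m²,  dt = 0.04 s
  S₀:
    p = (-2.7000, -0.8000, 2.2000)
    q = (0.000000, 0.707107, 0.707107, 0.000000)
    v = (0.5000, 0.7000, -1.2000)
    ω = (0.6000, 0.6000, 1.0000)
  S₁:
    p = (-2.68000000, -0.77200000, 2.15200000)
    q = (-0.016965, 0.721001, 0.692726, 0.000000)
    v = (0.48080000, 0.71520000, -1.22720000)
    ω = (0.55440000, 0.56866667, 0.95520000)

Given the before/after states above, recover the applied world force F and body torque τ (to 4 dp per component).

ω₁ − ω₀ = (-0.04560000, -0.03133333, -0.04480000)
gyro term ω₀×Iω₀ = (-0.0360, 0.0240, 0.0072)
τ = I·(Δω/dt) + ω₀×(Iω₀) = (-0.1500, -0.0700, -0.0600)
velocity change Δv = (-0.01920000, 0.01520000, -0.02720000)
applied force F = (-2.4000, 1.9000, -3.4000)

F = (-2.4000, 1.9000, -3.4000)
τ = (-0.1500, -0.0700, -0.0600)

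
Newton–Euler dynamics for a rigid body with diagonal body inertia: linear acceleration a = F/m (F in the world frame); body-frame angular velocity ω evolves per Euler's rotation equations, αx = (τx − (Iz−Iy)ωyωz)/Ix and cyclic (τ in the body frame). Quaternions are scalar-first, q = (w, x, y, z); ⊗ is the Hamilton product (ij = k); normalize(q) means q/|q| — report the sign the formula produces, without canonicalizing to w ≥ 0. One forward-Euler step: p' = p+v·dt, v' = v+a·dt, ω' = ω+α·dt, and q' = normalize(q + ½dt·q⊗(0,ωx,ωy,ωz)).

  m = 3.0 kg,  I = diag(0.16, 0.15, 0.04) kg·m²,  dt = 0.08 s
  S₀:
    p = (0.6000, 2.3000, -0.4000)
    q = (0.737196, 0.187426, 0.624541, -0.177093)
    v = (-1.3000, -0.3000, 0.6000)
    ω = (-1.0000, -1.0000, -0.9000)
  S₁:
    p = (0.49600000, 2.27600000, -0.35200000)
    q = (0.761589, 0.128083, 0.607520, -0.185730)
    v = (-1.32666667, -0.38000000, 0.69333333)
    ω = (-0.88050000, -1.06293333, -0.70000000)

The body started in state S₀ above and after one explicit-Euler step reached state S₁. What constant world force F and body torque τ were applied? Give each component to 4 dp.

F = (-1.0000, -3.0000, 3.5000)
τ = (0.1400, -0.0100, 0.0900)

Δω = ω₁−ω₀ = (0.11950000, -0.06293333, 0.20000000)
ω₀×(Iω₀) = (-0.0990, 0.1080, -0.0100)
applied torque τ = (0.1400, -0.0100, 0.0900)
v₁ − v₀ = (-0.02666667, -0.08000000, 0.09333333)
m·(v₁−v₀)/dt = (-1.0000, -3.0000, 3.5000)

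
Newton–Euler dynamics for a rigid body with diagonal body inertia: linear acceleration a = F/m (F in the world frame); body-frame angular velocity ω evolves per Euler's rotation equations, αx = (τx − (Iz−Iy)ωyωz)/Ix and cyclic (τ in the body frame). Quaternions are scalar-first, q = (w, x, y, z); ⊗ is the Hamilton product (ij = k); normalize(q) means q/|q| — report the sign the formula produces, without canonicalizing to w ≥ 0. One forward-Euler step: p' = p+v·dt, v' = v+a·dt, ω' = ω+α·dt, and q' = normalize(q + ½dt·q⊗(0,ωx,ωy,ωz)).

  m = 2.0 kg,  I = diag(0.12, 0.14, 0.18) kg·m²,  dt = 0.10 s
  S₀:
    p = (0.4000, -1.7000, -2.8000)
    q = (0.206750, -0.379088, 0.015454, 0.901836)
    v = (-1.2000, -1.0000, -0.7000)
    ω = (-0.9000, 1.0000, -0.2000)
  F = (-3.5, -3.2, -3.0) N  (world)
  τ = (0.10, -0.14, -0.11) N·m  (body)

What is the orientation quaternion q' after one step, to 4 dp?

q' = (0.1975, -0.4326, -0.0185, 0.8795)

Hamilton product q⊗(0,ω) = (-0.1762660, -1.0910018, -0.6807200, -0.4065294)
q' = normalize(q + ½dt·q⊗(0,ω)) = (0.1975, -0.4326, -0.0185, 0.8795)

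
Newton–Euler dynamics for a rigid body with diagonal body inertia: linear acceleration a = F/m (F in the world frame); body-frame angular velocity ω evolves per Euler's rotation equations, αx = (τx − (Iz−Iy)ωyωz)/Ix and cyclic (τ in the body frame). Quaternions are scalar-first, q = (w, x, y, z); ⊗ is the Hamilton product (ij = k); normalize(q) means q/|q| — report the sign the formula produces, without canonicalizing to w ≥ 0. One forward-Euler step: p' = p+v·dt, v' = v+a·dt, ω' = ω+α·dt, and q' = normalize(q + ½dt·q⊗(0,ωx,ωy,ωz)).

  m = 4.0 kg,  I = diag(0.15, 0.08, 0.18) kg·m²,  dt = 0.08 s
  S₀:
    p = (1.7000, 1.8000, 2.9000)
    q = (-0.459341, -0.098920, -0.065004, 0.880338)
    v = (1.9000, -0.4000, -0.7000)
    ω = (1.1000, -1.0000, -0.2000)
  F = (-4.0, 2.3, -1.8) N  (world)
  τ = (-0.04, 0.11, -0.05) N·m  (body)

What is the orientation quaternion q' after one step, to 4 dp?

q⊗(0,ω) = (0.2198756, 0.3880637, 1.4079288, 0.2622926)
q' = normalize(q + ½dt·q⊗(0,ω)) = (-0.4497, -0.0832, -0.0087, 0.8892)

q' = (-0.4497, -0.0832, -0.0087, 0.8892)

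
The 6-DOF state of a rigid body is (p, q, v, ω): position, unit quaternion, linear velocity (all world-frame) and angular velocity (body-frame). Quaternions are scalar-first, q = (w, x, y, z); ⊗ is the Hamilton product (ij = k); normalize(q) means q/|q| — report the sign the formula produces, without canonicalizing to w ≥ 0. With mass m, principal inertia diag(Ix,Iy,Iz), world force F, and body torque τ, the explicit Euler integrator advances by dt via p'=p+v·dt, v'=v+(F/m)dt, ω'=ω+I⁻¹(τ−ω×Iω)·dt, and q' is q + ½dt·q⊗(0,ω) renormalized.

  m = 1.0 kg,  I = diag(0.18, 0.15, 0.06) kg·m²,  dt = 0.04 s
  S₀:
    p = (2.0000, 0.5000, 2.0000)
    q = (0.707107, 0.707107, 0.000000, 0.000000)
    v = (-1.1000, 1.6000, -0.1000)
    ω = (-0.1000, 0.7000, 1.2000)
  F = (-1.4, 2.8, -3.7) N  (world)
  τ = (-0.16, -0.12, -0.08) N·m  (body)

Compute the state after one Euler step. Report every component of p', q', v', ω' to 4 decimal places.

angular accel α = (-0.4689, -0.7040, -1.3683)
ω' = ω + α·dt = (-0.1188, 0.6718, 1.1453)
q⊗(0,ω) = (0.0707107, -0.0707107, -0.3535535, 1.3435033)
q + ½dt·q⊗(0,ω), renormalized = (0.7082, 0.7054, -0.0071, 0.0269)
p + v·dt = (1.9560, 0.5640, 1.9960)
v + (F/m)dt = (-1.1560, 1.7120, -0.2480)

p' = (1.9560, 0.5640, 1.9960)
q' = (0.7082, 0.7054, -0.0071, 0.0269)
v' = (-1.1560, 1.7120, -0.2480)
ω' = (-0.1188, 0.6718, 1.1453)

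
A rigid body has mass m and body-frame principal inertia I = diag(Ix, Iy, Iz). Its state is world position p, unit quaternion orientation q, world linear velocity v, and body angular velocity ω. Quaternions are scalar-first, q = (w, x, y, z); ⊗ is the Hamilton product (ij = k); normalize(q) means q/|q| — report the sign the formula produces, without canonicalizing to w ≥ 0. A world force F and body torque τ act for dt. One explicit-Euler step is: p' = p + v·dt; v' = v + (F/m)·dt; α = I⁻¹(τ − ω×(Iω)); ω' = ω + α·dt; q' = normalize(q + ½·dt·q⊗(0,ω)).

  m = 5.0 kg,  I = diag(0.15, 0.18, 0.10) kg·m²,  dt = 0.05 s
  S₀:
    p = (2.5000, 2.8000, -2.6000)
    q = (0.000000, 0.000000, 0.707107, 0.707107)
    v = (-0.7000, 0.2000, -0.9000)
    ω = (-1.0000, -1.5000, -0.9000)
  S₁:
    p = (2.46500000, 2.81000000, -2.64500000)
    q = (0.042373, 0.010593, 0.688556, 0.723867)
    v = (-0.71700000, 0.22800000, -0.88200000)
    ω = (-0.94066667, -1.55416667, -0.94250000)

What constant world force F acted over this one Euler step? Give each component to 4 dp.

velocity change Δv = (-0.01700000, 0.02800000, 0.01800000)
m·(v₁−v₀)/dt = (-1.7000, 2.8000, 1.8000)

F = (-1.7000, 2.8000, 1.8000)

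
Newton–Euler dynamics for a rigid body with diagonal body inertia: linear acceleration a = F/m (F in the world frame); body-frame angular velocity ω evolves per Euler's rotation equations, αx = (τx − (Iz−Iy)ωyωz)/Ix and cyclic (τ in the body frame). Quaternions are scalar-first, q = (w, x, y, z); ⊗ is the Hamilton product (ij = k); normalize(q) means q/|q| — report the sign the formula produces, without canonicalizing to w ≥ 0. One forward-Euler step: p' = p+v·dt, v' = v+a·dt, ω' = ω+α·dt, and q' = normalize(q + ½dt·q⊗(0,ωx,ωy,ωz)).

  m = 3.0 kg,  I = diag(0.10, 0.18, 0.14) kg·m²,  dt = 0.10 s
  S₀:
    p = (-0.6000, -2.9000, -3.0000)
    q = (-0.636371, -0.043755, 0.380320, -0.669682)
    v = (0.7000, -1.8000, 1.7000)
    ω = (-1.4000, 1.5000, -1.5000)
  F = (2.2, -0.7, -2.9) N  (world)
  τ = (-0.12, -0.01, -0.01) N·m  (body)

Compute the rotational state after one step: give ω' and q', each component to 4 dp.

ω' = (-1.6100, 1.5411, -1.3871)
q' = (-0.7125, 0.0223, 0.3732, -0.5938)

ω×(Iω) gyroscopic = (0.0900, -0.0840, -0.1680)
α = I⁻¹(τ − ω×Iω) = (-2.1000, 0.4111, 1.1286)
ω' = ω + α·dt = (-1.6100, 1.5411, -1.3871)
Hamilton product q⊗(0,ω) = (-1.6362600, 1.3249624, -0.0826342, 1.4213720)
q' = normalize(q + ½dt·q⊗(0,ω)) = (-0.7125, 0.0223, 0.3732, -0.5938)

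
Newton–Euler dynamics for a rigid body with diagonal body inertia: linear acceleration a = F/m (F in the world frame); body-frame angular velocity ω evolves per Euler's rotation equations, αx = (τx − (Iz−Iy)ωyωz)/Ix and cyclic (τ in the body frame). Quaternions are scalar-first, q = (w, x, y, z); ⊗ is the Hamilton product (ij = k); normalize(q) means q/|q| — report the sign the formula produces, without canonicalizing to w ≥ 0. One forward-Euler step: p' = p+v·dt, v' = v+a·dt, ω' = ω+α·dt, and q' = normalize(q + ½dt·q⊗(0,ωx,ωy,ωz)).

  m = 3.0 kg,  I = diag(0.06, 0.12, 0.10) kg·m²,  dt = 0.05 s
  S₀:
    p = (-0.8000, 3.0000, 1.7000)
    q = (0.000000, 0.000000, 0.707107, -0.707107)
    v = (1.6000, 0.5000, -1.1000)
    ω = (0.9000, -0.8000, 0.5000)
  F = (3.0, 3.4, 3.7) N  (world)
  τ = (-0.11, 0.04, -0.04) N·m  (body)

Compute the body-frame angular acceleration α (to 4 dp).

precession coupling ω×(Iω) = (0.0080, -0.0180, -0.0432)
α = I⁻¹(τ − ω×Iω) = (-1.9667, 0.4833, 0.0320)

α = (-1.9667, 0.4833, 0.0320)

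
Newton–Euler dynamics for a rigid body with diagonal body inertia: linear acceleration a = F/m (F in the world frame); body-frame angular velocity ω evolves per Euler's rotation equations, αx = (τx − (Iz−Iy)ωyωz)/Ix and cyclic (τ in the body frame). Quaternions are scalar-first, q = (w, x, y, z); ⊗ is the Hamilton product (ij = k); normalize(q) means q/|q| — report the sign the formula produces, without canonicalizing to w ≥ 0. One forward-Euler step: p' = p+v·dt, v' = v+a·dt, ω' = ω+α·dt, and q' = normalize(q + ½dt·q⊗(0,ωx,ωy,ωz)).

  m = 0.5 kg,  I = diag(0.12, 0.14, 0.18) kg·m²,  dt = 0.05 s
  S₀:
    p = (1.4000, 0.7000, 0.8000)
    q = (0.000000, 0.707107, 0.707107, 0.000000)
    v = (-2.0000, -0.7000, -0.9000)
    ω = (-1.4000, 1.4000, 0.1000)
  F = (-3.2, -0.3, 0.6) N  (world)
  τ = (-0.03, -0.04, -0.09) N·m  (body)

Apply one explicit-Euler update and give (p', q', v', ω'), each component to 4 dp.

(τ − ω×Iω)/I = (-0.2967, -0.3457, -0.2822)
ω' = ω + α·dt = (-1.4148, 1.3827, 0.0859)
q⊗(0,ω) = (0.0000000, 0.0707107, -0.0707107, 1.9798996)
updated quaternion q' = (0.0000, 0.7080, 0.7045, 0.0494)
linear accel F/m = (-6.4000, -0.6000, 1.2000)
new position p' = (1.3000, 0.6650, 0.7550)
new velocity v' = (-2.3200, -0.7300, -0.8400)

p' = (1.3000, 0.6650, 0.7550)
q' = (0.0000, 0.7080, 0.7045, 0.0494)
v' = (-2.3200, -0.7300, -0.8400)
ω' = (-1.4148, 1.3827, 0.0859)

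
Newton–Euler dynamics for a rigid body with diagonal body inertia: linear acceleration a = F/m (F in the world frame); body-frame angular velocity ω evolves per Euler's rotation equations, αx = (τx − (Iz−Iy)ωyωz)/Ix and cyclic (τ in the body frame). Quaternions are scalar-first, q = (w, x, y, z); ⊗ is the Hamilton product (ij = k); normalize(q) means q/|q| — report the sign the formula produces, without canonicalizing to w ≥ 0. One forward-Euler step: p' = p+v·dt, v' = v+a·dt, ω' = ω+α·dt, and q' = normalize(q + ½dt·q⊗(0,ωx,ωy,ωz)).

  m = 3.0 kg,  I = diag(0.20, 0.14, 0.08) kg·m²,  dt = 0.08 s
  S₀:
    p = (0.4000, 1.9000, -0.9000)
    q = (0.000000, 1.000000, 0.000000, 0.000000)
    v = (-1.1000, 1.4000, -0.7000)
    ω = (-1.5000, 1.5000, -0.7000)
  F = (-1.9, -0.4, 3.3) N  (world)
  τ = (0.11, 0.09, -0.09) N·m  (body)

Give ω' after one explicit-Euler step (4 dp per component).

(τ − ω×Iω)/I = (0.2350, -0.2571, -2.8125)
ω' = ω + α·dt = (-1.4812, 1.4794, -0.9250)

ω' = (-1.4812, 1.4794, -0.9250)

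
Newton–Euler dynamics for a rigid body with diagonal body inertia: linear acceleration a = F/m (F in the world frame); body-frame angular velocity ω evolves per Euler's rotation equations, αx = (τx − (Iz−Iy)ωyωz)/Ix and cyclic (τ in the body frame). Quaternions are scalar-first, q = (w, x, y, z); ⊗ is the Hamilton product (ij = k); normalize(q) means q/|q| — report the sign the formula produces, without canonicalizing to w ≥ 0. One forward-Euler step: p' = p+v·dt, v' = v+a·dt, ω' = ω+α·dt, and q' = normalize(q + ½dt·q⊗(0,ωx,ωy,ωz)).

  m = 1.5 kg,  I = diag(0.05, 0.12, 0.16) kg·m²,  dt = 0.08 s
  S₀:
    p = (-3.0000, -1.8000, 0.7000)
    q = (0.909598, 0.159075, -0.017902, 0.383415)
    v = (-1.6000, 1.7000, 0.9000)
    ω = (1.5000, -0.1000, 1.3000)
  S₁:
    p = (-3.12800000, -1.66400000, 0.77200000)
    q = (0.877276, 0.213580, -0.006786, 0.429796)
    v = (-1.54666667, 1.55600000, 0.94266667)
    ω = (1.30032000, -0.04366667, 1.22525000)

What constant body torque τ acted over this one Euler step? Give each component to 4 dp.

τ = (-0.1300, -0.1300, -0.1600)

ω₁ − ω₀ = (-0.19968000, 0.05633333, -0.07475000)
applied torque τ = (-0.1300, -0.1300, -0.1600)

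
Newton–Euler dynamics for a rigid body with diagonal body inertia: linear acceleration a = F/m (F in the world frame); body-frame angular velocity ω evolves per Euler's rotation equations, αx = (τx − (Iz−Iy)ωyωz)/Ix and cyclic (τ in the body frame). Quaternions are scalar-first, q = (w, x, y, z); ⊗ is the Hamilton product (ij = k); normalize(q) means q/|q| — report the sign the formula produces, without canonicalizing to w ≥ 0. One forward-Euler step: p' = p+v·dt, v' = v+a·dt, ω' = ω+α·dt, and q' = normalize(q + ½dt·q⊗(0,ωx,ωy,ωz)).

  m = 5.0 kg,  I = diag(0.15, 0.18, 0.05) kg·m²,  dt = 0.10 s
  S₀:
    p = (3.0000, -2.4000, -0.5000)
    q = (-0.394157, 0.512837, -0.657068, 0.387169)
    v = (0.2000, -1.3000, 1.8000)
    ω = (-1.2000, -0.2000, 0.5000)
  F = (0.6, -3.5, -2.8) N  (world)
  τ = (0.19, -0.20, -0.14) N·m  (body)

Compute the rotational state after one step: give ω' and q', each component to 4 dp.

(τ − ω×Iω)/I = (1.1800, -0.7778, -2.9440)
ω + α·dt = (-1.0820, -0.2778, 0.2056)
q⊗(0,ω) = (0.2904063, 0.2218882, -0.6421899, -1.0881275)
updated quaternion q' = (-0.3788, 0.5228, -0.6877, 0.3320)

ω' = (-1.0820, -0.2778, 0.2056)
q' = (-0.3788, 0.5228, -0.6877, 0.3320)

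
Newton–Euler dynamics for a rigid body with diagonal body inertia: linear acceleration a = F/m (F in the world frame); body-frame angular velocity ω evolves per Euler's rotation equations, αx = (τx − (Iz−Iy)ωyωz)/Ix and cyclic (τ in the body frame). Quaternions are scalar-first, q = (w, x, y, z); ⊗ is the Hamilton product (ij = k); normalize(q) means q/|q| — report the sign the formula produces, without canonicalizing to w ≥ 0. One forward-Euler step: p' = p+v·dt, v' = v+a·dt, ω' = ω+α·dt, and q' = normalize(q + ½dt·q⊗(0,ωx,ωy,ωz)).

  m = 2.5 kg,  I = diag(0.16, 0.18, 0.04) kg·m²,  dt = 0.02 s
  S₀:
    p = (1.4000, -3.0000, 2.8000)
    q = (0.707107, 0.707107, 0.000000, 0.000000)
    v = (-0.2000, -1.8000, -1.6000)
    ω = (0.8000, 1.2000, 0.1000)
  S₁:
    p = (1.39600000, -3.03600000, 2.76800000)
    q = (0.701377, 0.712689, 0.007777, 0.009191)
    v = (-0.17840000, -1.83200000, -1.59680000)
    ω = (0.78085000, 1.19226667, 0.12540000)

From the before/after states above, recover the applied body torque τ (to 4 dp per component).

τ = (-0.1700, -0.0600, 0.0700)

Δω = ω₁−ω₀ = (-0.01915000, -0.00773333, 0.02540000)
I·α + gyro = (-0.1700, -0.0600, 0.0700)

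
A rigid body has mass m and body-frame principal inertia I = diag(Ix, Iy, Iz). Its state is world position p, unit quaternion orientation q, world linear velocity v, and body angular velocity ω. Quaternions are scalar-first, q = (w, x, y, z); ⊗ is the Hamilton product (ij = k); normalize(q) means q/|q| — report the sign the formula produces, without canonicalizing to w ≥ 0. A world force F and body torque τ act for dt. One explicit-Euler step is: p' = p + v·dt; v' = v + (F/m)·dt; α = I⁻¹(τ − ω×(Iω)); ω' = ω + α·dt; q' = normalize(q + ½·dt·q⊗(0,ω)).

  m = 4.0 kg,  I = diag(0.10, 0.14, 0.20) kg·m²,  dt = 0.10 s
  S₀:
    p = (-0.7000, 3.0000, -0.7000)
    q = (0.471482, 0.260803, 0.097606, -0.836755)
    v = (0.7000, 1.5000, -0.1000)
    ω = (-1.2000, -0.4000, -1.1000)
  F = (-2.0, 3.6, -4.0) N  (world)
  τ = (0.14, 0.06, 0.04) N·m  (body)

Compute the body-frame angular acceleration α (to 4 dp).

α = (1.1360, 1.3714, 0.1040)

precession coupling ω×(Iω) = (0.0264, -0.1320, 0.0192)
angular accel α = (1.1360, 1.3714, 0.1040)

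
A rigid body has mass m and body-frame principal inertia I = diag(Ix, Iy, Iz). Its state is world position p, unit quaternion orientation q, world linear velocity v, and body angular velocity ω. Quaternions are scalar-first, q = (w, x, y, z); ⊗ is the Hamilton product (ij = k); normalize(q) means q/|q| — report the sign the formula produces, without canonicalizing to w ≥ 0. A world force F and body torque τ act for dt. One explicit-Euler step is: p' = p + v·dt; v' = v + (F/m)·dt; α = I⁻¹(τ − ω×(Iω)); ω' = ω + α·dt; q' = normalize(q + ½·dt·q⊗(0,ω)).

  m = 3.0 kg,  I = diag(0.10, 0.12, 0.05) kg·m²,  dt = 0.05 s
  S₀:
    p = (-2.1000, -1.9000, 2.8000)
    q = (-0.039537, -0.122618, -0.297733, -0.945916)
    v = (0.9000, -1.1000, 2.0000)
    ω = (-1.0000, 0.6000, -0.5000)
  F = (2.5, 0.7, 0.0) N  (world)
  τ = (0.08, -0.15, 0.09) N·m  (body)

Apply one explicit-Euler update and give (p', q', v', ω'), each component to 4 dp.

p' = (-2.0550, -1.9550, 2.9000)
q' = (-0.0499, -0.1037, -0.2761, -0.9542)
v' = (0.9417, -1.0883, 2.0000)
ω' = (-0.9705, 0.5271, -0.3980)

ω×(Iω) gyroscopic = (0.0210, 0.0250, -0.0120)
angular accel α = (0.5900, -1.4583, 2.0400)
ω' = ω + α·dt = (-0.9705, 0.5271, -0.3980)
2q̇ = q⊗(0,ω) = (-0.4169362, 0.7559531, 0.8608848, -0.3515353)
q + ½dt·q⊗(0,ω), renormalized = (-0.0499, -0.1037, -0.2761, -0.9542)
linear accel F/m = (0.8333, 0.2333, 0.0000)
new position p' = (-2.0550, -1.9550, 2.9000)
v + (F/m)dt = (0.9417, -1.0883, 2.0000)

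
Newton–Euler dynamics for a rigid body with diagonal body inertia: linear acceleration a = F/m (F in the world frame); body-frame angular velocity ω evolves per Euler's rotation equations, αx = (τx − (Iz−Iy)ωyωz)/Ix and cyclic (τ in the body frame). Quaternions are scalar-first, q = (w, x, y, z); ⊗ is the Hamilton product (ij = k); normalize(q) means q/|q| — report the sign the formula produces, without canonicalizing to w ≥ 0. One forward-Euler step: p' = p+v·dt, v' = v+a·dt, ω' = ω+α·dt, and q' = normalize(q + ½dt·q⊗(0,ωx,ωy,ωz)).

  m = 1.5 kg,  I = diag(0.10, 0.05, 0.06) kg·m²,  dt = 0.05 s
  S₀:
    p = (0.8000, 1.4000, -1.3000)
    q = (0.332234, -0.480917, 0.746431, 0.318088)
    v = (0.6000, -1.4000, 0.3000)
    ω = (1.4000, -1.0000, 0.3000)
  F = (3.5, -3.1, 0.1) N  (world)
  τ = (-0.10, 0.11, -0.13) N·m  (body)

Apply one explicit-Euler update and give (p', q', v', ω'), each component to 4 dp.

gyro term ω×Iω = (-0.0030, 0.0168, 0.0700)
α = I⁻¹(τ − ω×Iω) = (-0.9700, 1.8640, -3.3333)
ω + α·dt = (1.3515, -0.9068, 0.1333)
2q̇ = q⊗(0,ω) = (1.3242884, 1.0071449, 0.2573643, -0.4644162)
q' = normalize(q + ½dt·q⊗(0,ω)) = (0.3650, -0.4553, 0.7521, 0.3062)
a = (2.3333, -2.0667, 0.0667)
new position p' = (0.8300, 1.3300, -1.2850)
v + (F/m)dt = (0.7167, -1.5033, 0.3033)

p' = (0.8300, 1.3300, -1.2850)
q' = (0.3650, -0.4553, 0.7521, 0.3062)
v' = (0.7167, -1.5033, 0.3033)
ω' = (1.3515, -0.9068, 0.1333)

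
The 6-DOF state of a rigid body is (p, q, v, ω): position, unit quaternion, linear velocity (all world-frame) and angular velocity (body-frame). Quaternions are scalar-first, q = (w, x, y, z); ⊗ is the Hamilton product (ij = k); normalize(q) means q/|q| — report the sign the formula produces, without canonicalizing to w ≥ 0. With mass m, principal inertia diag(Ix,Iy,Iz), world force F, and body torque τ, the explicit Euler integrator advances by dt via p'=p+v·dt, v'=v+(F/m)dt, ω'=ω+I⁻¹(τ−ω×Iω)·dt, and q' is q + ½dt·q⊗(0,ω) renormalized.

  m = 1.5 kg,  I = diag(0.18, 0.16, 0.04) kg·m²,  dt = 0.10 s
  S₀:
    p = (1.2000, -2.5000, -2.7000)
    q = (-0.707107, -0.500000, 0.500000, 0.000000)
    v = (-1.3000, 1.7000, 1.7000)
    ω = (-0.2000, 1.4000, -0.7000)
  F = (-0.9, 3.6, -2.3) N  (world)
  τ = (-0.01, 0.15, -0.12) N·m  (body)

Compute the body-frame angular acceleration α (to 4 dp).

ω×(Iω) gyroscopic = (0.1176, 0.0196, 0.0056)
α = I⁻¹(τ − ω×Iω) = (-0.7089, 0.8150, -3.1400)

α = (-0.7089, 0.8150, -3.1400)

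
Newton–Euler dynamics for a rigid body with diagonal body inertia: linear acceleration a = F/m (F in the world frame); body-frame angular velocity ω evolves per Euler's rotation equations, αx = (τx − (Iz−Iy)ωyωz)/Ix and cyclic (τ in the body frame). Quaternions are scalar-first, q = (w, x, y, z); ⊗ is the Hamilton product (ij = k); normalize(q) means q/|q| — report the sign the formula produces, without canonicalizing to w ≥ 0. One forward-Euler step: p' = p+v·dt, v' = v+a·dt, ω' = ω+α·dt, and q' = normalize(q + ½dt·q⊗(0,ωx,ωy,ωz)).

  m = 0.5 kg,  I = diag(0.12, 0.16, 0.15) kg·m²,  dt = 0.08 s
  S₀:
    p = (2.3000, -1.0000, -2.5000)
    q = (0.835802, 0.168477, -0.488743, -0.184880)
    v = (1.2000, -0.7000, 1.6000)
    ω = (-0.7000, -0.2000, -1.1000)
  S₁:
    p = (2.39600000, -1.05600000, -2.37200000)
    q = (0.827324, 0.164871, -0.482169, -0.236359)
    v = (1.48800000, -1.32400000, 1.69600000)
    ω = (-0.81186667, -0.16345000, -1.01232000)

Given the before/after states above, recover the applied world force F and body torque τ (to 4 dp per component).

F = (1.8000, -3.9000, 0.6000)
τ = (-0.1700, 0.0500, 0.1700)

rate change Δω = (-0.11186667, 0.03655000, 0.08768000)
τ = I·(Δω/dt) + ω₀×(Iω₀) = (-0.1700, 0.0500, 0.1700)
velocity change Δv = (0.28800000, -0.62400000, 0.09600000)
F = m·Δv/dt = (1.8000, -3.9000, 0.6000)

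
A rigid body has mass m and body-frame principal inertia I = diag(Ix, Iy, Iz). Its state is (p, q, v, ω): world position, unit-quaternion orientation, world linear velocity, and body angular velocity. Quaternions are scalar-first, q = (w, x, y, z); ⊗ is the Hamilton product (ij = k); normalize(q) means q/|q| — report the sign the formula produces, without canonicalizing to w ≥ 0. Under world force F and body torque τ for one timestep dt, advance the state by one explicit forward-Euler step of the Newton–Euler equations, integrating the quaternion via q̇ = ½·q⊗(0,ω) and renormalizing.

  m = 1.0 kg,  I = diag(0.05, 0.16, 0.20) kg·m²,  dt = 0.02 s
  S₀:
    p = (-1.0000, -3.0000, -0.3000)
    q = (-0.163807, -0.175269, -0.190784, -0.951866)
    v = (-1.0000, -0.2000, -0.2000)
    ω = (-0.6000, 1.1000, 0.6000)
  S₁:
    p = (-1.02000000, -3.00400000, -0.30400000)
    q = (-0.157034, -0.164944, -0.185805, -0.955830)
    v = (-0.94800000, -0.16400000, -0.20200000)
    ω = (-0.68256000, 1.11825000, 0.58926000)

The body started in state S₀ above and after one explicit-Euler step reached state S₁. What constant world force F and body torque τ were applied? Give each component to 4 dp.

F = (2.6000, 1.8000, -0.1000)
τ = (-0.1800, 0.2000, -0.1800)

Δv = v₁−v₀ = (0.05200000, 0.03600000, -0.00200000)
m·(v₁−v₀)/dt = (2.6000, 1.8000, -0.1000)
ω₁ − ω₀ = (-0.08256000, 0.01825000, -0.01074000)
gyro term ω₀×Iω₀ = (0.0264, 0.0540, -0.0726)
I·α + gyro = (-0.1800, 0.2000, -0.1800)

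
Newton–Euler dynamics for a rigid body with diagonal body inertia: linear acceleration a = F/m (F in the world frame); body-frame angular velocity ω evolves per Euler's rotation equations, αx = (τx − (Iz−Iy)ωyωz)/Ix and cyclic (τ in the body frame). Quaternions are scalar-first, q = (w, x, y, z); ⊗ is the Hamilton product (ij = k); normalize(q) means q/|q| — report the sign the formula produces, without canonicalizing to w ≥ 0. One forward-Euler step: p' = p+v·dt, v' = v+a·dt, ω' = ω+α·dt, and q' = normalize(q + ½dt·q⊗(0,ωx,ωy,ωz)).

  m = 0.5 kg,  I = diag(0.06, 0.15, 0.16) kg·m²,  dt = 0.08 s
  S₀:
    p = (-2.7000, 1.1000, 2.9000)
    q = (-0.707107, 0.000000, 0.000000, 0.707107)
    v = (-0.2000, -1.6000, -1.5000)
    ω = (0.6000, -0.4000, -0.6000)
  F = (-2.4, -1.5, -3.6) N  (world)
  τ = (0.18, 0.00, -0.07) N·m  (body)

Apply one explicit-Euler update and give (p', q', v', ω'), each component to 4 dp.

linear accel F/m = (-4.8000, -3.0000, -7.2000)
p + v·dt = (-2.7160, 0.9720, 2.7800)
new velocity v' = (-0.5840, -1.8400, -2.0760)
(τ − ω×Iω)/I = (2.9600, -0.2400, -0.3025)
ω + α·dt = (0.8368, -0.4192, -0.6242)
2q̇ = q⊗(0,ω) = (0.4242642, -0.1414214, 0.7071070, 0.4242642)
q + ½dt·q⊗(0,ω), renormalized = (-0.6897, -0.0057, 0.0283, 0.7236)

p' = (-2.7160, 0.9720, 2.7800)
q' = (-0.6897, -0.0057, 0.0283, 0.7236)
v' = (-0.5840, -1.8400, -2.0760)
ω' = (0.8368, -0.4192, -0.6242)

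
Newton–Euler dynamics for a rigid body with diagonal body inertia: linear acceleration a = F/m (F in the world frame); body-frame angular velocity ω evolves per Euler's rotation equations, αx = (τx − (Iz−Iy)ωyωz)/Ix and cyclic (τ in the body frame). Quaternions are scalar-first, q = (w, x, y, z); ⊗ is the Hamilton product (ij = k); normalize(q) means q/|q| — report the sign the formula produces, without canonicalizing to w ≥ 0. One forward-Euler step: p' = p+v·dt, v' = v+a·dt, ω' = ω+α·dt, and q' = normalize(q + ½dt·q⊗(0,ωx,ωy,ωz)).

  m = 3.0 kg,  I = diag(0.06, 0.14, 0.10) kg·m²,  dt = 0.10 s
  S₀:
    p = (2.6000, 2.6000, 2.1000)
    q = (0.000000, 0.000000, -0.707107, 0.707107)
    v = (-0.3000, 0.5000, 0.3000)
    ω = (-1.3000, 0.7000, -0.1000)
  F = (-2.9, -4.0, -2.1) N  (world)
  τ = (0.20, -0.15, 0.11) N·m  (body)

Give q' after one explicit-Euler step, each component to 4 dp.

q⊗(0,ω) = (0.5656856, -0.4242642, -0.9192391, -0.9192391)
q' = normalize(q + ½dt·q⊗(0,ω)) = (0.0282, -0.0212, -0.7510, 0.6593)

q' = (0.0282, -0.0212, -0.7510, 0.6593)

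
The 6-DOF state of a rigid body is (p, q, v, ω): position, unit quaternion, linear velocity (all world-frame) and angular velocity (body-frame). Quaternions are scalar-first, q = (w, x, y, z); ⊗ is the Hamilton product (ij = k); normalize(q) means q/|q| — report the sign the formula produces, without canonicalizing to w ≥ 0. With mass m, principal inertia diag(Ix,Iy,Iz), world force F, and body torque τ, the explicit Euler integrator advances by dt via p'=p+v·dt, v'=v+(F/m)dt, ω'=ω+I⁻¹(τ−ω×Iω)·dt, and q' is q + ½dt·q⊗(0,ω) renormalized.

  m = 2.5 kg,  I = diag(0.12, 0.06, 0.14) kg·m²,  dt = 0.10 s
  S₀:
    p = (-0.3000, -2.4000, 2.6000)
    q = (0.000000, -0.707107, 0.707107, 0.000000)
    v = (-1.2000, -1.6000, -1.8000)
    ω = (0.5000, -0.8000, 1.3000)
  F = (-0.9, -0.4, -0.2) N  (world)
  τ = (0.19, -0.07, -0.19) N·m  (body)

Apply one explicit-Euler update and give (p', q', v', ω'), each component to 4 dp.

p' = (-0.4200, -2.5600, 2.4200)
q' = (0.0458, -0.6590, 0.7507, 0.0106)
v' = (-1.2360, -1.6160, -1.8080)
ω' = (0.7277, -0.8950, 1.1471)

gyro term ω×Iω = (-0.0832, -0.0130, 0.0240)
(τ − ω×Iω)/I = (2.2767, -0.9500, -1.5286)
new body rate ω' = (0.7277, -0.8950, 1.1471)
Hamilton product q⊗(0,ω) = (0.9192391, 0.9192391, 0.9192391, 0.2121321)
updated quaternion q' = (0.0458, -0.6590, 0.7507, 0.0106)
a = F/m = (-0.3600, -0.1600, -0.0800)
new position p' = (-0.4200, -2.5600, 2.4200)
v' = v + a·dt = (-1.2360, -1.6160, -1.8080)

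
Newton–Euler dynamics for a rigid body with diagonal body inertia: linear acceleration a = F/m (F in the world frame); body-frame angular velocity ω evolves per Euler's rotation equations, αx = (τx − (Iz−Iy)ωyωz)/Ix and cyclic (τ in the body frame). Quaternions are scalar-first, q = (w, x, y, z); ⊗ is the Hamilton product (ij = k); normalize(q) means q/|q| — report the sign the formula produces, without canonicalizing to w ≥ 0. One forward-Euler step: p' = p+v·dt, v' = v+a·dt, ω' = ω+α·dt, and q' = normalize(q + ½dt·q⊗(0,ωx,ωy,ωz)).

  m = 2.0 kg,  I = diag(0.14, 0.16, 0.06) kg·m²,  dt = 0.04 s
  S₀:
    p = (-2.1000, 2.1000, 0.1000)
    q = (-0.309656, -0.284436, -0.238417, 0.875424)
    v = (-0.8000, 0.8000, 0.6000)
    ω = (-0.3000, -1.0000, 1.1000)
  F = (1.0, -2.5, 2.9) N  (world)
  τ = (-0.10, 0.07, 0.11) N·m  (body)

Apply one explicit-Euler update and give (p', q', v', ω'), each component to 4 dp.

p' = (-2.1320, 2.1320, 0.1240)
q' = (-0.3352, -0.2702, -0.2311, 0.8725)
v' = (-0.7800, 0.7500, 0.6580)
ω' = (-0.3600, -0.9759, 1.1693)

gyro term ω×Iω = (0.1100, -0.0264, 0.0060)
α = I⁻¹(τ − ω×Iω) = (-1.5000, 0.6025, 1.7333)
ω + α·dt = (-0.3600, -0.9759, 1.1693)
Hamilton product q⊗(0,ω) = (-1.2867142, 0.7060621, 0.3599084, -0.1277107)
q + ½dt·q⊗(0,ω), renormalized = (-0.3352, -0.2702, -0.2311, 0.8725)
a = (0.5000, -1.2500, 1.4500)
p' = p + v·dt = (-2.1320, 2.1320, 0.1240)
v + (F/m)dt = (-0.7800, 0.7500, 0.6580)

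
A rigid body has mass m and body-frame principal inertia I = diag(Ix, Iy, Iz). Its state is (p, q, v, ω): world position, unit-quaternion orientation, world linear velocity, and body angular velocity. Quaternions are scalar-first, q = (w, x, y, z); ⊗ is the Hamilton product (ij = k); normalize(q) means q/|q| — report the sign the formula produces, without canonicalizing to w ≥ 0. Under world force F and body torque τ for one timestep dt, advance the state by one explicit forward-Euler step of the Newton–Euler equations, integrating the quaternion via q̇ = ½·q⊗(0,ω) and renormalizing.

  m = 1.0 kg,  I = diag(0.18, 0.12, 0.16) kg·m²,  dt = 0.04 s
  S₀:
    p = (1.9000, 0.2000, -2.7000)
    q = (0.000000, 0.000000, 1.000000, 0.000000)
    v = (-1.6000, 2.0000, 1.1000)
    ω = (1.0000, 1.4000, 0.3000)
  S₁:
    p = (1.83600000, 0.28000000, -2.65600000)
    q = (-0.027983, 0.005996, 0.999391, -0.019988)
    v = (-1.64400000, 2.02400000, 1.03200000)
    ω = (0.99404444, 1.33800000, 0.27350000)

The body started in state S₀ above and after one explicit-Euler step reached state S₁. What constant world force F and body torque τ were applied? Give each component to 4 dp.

ω₁ − ω₀ = (-0.00595556, -0.06200000, -0.02650000)
applied torque τ = (-0.0100, -0.1800, -0.1900)
Δv = v₁−v₀ = (-0.04400000, 0.02400000, -0.06800000)
F = m·Δv/dt = (-1.1000, 0.6000, -1.7000)

F = (-1.1000, 0.6000, -1.7000)
τ = (-0.0100, -0.1800, -0.1900)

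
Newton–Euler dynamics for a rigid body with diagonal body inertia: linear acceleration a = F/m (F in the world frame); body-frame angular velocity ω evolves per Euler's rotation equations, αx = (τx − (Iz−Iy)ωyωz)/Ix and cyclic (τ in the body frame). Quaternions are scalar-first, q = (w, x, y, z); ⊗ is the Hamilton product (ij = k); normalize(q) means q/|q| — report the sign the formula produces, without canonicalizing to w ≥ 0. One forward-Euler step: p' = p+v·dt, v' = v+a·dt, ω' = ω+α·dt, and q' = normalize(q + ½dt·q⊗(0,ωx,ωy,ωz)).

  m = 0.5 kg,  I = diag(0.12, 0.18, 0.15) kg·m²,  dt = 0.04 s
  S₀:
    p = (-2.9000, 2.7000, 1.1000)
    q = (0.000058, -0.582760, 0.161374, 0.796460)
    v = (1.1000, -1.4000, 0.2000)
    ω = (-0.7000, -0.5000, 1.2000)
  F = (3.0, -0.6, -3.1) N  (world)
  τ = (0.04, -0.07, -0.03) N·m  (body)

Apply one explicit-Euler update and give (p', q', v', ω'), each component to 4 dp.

p' = (-2.8560, 2.6440, 1.1080)
q' = (-0.0256, -0.5707, 0.1641, 0.8042)
v' = (1.3400, -1.4480, -0.0480)
ω' = (-0.6927, -0.5212, 1.1864)

precession coupling ω×(Iω) = (0.0180, 0.0252, 0.0210)
α = I⁻¹(τ − ω×Iω) = (0.1833, -0.5289, -0.3400)
ω + α·dt = (-0.6927, -0.5212, 1.1864)
q⊗(0,ω) = (-1.2829970, 0.5918382, 0.1417610, 0.4044114)
updated quaternion q' = (-0.0256, -0.5707, 0.1641, 0.8042)
a = F/m = (6.0000, -1.2000, -6.2000)
new position p' = (-2.8560, 2.6440, 1.1080)
v + (F/m)dt = (1.3400, -1.4480, -0.0480)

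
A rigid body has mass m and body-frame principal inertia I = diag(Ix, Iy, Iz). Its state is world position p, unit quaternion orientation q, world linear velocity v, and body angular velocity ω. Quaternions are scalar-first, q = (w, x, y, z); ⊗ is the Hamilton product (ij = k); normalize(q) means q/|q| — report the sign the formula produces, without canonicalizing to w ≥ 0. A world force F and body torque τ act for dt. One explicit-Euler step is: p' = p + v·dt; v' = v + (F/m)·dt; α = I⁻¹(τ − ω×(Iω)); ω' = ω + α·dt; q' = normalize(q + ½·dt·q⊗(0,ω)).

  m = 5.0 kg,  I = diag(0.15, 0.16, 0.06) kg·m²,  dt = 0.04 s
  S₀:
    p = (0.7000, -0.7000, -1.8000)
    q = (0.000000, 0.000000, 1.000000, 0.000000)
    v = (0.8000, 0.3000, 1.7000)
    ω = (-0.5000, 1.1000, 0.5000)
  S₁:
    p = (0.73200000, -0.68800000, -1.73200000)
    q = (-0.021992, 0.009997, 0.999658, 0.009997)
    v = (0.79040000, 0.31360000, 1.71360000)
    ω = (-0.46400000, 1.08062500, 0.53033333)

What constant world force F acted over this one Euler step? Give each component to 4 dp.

v₁ − v₀ = (-0.00960000, 0.01360000, 0.01360000)
m·(v₁−v₀)/dt = (-1.2000, 1.7000, 1.7000)

F = (-1.2000, 1.7000, 1.7000)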